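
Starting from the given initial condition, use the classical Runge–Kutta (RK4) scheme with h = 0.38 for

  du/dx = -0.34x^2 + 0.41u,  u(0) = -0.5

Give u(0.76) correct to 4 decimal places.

-0.7367

RK4: k1 = f(x_n, u_n); k2 = f(x_n + h/2, u_n + (h/2)·k1); k3 = f(x_n + h/2, u_n + (h/2)·k2); k4 = f(x_n + h, u_n + h·k3); u_{n+1} = u_n + (h/6)·(k1 + 2k2 + 2k3 + k4).
x=0.000000, u=-0.500000:
  k1 = f(0.000000, -0.500000) = -0.205000
  k2 = f(0.190000, -0.538950) = -0.233244
  k3 = f(0.190000, -0.544316) = -0.235444
  k4 = f(0.380000, -0.589469) = -0.290778
  u ← -0.500000 + (0.38/6)·(k1 + 2k2 + 2k3 + k4) = -0.590766
x=0.380000, u=-0.590766:
  k1 = f(0.380000, -0.590766) = -0.291310
  k2 = f(0.570000, -0.646115) = -0.375373
  k3 = f(0.570000, -0.662087) = -0.381922
  k4 = f(0.760000, -0.735897) = -0.498102
  u ← -0.590766 + (0.38/6)·(k1 + 2k2 + 2k3 + k4) = -0.736686
u(0.76) ≈ -0.7367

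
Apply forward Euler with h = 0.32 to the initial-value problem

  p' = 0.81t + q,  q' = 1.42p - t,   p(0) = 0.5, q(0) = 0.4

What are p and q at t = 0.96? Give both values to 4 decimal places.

1.3368, 1.0196

Euler on (p,q): p_{n+1} = p_n + h·p', q_{n+1} = q_n + h·q'.
0.000000: (0.500000, 0.400000); f=(0.400000, 0.710000) → (0.628000, 0.627200)
0.320000: (0.628000, 0.627200); f=(0.886400, 0.571760) → (0.911648, 0.810163)
0.640000: (0.911648, 0.810163); f=(1.328563, 0.654540) → (1.336788, 1.019616)
(p(0.96), q(0.96)) ≈ (1.3368, 1.0196)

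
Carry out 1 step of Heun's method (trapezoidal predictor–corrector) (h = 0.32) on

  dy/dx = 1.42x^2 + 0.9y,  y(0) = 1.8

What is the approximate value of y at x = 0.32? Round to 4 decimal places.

2.4163

Heun: k1 = f(x_n, y_n); k2 = f(x_n + h, y_n + h·k1); y_{n+1} = y_n + (h/2)·(k1 + k2).
x=0.000000, y=1.800000:
  k1 = f(0.000000, 1.800000) = 1.620000
  k2 = f(0.320000, 2.318400) = 2.231968
  y ← 1.800000 + (0.32/2)·(1.620000 + 2.231968) = 2.416315
y(0.32) ≈ 2.4163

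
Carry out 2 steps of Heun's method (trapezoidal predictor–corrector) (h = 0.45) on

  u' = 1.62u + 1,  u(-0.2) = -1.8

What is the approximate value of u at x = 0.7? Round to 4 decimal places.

Heun: k1 = f(x_n, u_n); k2 = f(x_n + h, u_n + h·k1); u_{n+1} = u_n + (h/2)·(k1 + k2).
x=-0.200000, u=-1.800000:
  k1 = f(-0.200000, -1.800000) = -1.916000
  k2 = f(0.250000, -2.662200) = -3.312764
  u ← -1.800000 + (0.45/2)·(-1.916000 + (-3.312764)) = -2.976472
x=0.250000, u=-2.976472:
  k1 = f(0.250000, -2.976472) = -3.821884
  k2 = f(0.700000, -4.696320) = -6.608038
  u ← -2.976472 + (0.45/2)·(-3.821884 + (-6.608038)) = -5.323205
u(0.7) ≈ -5.3232

-5.3232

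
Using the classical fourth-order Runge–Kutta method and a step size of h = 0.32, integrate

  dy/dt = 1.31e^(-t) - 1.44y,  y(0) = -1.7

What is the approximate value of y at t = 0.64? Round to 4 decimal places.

-0.2917

RK4: k1 = f(t_n, y_n); k2 = f(t_n + h/2, y_n + (h/2)·k1); k3 = f(t_n + h/2, y_n + (h/2)·k2); k4 = f(t_n + h, y_n + h·k3); y_{n+1} = y_n + (h/6)·(k1 + 2k2 + 2k3 + k4).
t=0.000000, y=-1.700000:
  k1 = f(0.000000, -1.700000) = 3.758000
  k2 = f(0.160000, -1.098720) = 2.698465
  k3 = f(0.160000, -1.268246) = 2.942582
  k4 = f(0.320000, -0.758374) = 2.043313
  y ← -1.700000 + (0.32/6)·(k1 + 2k2 + 2k3 + k4) = -0.788885
t=0.320000, y=-0.788885:
  k1 = f(0.320000, -0.788885) = 2.087250
  k2 = f(0.480000, -0.454925) = 1.465698
  k3 = f(0.480000, -0.554373) = 1.608904
  k4 = f(0.640000, -0.274036) = 1.085365
  y ← -0.788885 + (0.32/6)·(k1 + 2k2 + 2k3 + k4) = -0.291721
y(0.64) ≈ -0.2917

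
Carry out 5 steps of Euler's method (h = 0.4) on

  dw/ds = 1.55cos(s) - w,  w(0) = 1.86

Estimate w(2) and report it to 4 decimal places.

0.6205

Euler: w_{n+1} = w_n + h·f(s_n, w_n).
s=0.000000, w=1.860000: f=-0.310000 → w ← 1.860000 + 0.4·(-0.310000) = 1.736000
s=0.400000, w=1.736000: f=-0.308355 → w ← 1.736000 + 0.4·(-0.308355) = 1.612658
s=0.800000, w=1.612658: f=-0.532762 → w ← 1.612658 + 0.4·(-0.532762) = 1.399553
s=1.200000, w=1.399553: f=-0.837898 → w ← 1.399553 + 0.4·(-0.837898) = 1.064394
s=1.600000, w=1.064394: f=-1.109653 → w ← 1.064394 + 0.4·(-1.109653) = 0.620532
w(2) ≈ 0.6205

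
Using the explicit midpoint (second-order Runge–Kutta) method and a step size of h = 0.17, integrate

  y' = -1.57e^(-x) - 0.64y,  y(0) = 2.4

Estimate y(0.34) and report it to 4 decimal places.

Midpoint: k1 = f(x_n, y_n); k2 = f(x_n + h/2, y_n + (h/2)·k1); y_{n+1} = y_n + h·k2.
x=0.000000, y=2.400000:
  k1 = f(0.000000, 2.400000) = -3.106000
  k2 = f(0.085000, 2.135990) = -2.809098
  y ← 2.400000 + 0.17·(-2.809098) = 1.922453
x=0.170000, y=1.922453:
  k1 = f(0.170000, 1.922453) = -2.554924
  k2 = f(0.255000, 1.705285) = -2.308001
  y ← 1.922453 + 0.17·(-2.308001) = 1.530093
y(0.34) ≈ 1.5301

1.5301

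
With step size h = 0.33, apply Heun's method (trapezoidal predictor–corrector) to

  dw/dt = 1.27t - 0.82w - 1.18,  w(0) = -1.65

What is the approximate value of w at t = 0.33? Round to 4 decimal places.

-1.5315

Heun: k1 = f(t_n, w_n); k2 = f(t_n + h, w_n + h·k1); w_{n+1} = w_n + (h/2)·(k1 + k2).
t=0.000000, w=-1.650000:
  k1 = f(0.000000, -1.650000) = 0.173000
  k2 = f(0.330000, -1.592910) = 0.545286
  w ← -1.650000 + (0.33/2)·(0.173000 + 0.545286) = -1.531483
w(0.33) ≈ -1.5315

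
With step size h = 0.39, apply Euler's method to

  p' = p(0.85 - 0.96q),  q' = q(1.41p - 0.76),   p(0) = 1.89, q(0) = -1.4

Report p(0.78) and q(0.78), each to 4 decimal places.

Euler on (p,q): p_{n+1} = p_n + h·p', q_{n+1} = q_n + h·q'.
0.000000: (1.890000, -1.400000); f=(4.146660, -2.666860) → (3.507197, -2.440075)
0.390000: (3.507197, -2.440075); f=(11.196631, -10.212077) → (7.873883, -6.422786)
(p(0.78), q(0.78)) ≈ (7.8739, -6.4228)

7.8739, -6.4228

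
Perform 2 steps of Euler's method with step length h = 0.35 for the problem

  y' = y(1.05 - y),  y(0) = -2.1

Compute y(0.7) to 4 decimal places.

Euler: y_{n+1} = y_n + h·f(x_n, y_n).
x=0.000000, y=-2.100000: f=-6.615000 → y ← -2.100000 + 0.35·(-6.615000) = -4.415250
x=0.350000, y=-4.415250: f=-24.130445 → y ← -4.415250 + 0.35·(-24.130445) = -12.860906
y(0.7) ≈ -12.8609

-12.8609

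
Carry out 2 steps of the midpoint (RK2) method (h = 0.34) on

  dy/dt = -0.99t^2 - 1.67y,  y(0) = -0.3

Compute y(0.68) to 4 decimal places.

-0.1879

Midpoint: k1 = f(t_n, y_n); k2 = f(t_n + h/2, y_n + (h/2)·k1); y_{n+1} = y_n + h·k2.
t=0.000000, y=-0.300000:
  k1 = f(0.000000, -0.300000) = 0.501000
  k2 = f(0.170000, -0.214830) = 0.330155
  y ← -0.300000 + 0.34·0.330155 = -0.187747
t=0.340000, y=-0.187747:
  k1 = f(0.340000, -0.187747) = 0.199094
  k2 = f(0.510000, -0.153901) = -0.000484
  y ← -0.187747 + 0.34·(-0.000484) = -0.187912
y(0.68) ≈ -0.1879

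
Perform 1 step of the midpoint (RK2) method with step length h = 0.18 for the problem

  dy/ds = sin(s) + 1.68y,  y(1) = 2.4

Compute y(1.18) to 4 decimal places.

Midpoint: k1 = f(s_n, y_n); k2 = f(s_n + h/2, y_n + (h/2)·k1); y_{n+1} = y_n + h·k2.
s=1.000000, y=2.400000:
  k1 = f(1.000000, 2.400000) = 4.873471
  k2 = f(1.090000, 2.838612) = 5.655496
  y ← 2.400000 + 0.18·5.655496 = 3.417989
y(1.18) ≈ 3.4180

3.4180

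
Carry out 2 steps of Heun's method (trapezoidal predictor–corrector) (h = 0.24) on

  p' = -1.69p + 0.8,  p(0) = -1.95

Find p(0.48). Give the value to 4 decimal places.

-0.6362

Heun: k1 = f(s_n, p_n); k2 = f(s_n + h, p_n + h·k1); p_{n+1} = p_n + (h/2)·(k1 + k2).
s=0.000000, p=-1.950000:
  k1 = f(0.000000, -1.950000) = 4.095500
  k2 = f(0.240000, -0.967080) = 2.434365
  p ← -1.950000 + (0.24/2)·(4.095500 + 2.434365) = -1.166416
s=0.240000, p=-1.166416:
  k1 = f(0.240000, -1.166416) = 2.771243
  k2 = f(0.480000, -0.501318) = 1.647227
  p ← -1.166416 + (0.24/2)·(2.771243 + 1.647227) = -0.636200
p(0.48) ≈ -0.6362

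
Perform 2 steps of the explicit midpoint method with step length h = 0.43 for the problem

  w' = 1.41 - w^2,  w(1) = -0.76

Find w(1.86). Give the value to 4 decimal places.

Midpoint: k1 = f(t_n, w_n); k2 = f(t_n + h/2, w_n + (h/2)·k1); w_{n+1} = w_n + h·k2.
t=1.000000, w=-0.760000:
  k1 = f(1.000000, -0.760000) = 0.832400
  k2 = f(1.215000, -0.581034) = 1.072399
  w ← -0.760000 + 0.43·1.072399 = -0.298868
t=1.430000, w=-0.298868:
  k1 = f(1.430000, -0.298868) = 1.320678
  k2 = f(1.645000, -0.014922) = 1.409777
  w ← -0.298868 + 0.43·1.409777 = 0.307336
w(1.86) ≈ 0.3073

0.3073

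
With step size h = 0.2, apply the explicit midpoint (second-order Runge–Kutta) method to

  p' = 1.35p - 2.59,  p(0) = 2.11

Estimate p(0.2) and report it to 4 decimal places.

Midpoint: k1 = f(x_n, p_n); k2 = f(x_n + h/2, p_n + (h/2)·k1); p_{n+1} = p_n + h·k2.
x=0.000000, p=2.110000:
  k1 = f(0.000000, 2.110000) = 0.258500
  k2 = f(0.100000, 2.135850) = 0.293398
  p ← 2.110000 + 0.2·0.293398 = 2.168680
p(0.2) ≈ 2.1687

2.1687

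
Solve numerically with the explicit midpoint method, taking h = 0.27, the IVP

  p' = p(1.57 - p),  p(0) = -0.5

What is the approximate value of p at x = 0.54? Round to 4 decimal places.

-1.7509

Midpoint: k1 = f(x_n, p_n); k2 = f(x_n + h/2, p_n + (h/2)·k1); p_{n+1} = p_n + h·k2.
x=0.000000, p=-0.500000:
  k1 = f(0.000000, -0.500000) = -1.035000
  k2 = f(0.135000, -0.639725) = -1.413616
  p ← -0.500000 + 0.27·(-1.413616) = -0.881676
x=0.270000, p=-0.881676:
  k1 = f(0.270000, -0.881676) = -2.161585
  k2 = f(0.405000, -1.173490) = -3.219460
  p ← -0.881676 + 0.27·(-3.219460) = -1.750931
p(0.54) ≈ -1.7509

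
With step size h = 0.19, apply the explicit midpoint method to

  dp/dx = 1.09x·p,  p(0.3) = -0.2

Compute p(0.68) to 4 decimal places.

-0.2445

Midpoint: k1 = f(x_n, p_n); k2 = f(x_n + h/2, p_n + (h/2)·k1); p_{n+1} = p_n + h·k2.
x=0.300000, p=-0.200000:
  k1 = f(0.300000, -0.200000) = -0.065400
  k2 = f(0.395000, -0.206213) = -0.088785
  p ← -0.200000 + 0.19·(-0.088785) = -0.216869
x=0.490000, p=-0.216869:
  k1 = f(0.490000, -0.216869) = -0.115830
  k2 = f(0.585000, -0.227873) = -0.145303
  p ← -0.216869 + 0.19·(-0.145303) = -0.244477
p(0.68) ≈ -0.2445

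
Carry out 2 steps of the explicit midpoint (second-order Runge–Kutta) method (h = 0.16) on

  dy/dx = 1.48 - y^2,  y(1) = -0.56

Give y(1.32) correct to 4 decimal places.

-0.1312

Midpoint: k1 = f(x_n, y_n); k2 = f(x_n + h/2, y_n + (h/2)·k1); y_{n+1} = y_n + h·k2.
x=1.000000, y=-0.560000:
  k1 = f(1.000000, -0.560000) = 1.166400
  k2 = f(1.080000, -0.466688) = 1.262202
  y ← -0.560000 + 0.16·1.262202 = -0.358048
x=1.160000, y=-0.358048:
  k1 = f(1.160000, -0.358048) = 1.351802
  k2 = f(1.240000, -0.249903) = 1.417548
  y ← -0.358048 + 0.16·1.417548 = -0.131240
y(1.32) ≈ -0.1312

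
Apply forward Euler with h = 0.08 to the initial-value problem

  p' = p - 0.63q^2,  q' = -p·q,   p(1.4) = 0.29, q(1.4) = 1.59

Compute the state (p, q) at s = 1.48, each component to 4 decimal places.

0.1858, 1.5531

Euler on (p,q): p_{n+1} = p_n + h·p', q_{n+1} = q_n + h·q'.
1.400000: (0.290000, 1.590000); f=(-1.302703, -0.461100) → (0.185784, 1.553112)
(p(1.48), q(1.48)) ≈ (0.1858, 1.5531)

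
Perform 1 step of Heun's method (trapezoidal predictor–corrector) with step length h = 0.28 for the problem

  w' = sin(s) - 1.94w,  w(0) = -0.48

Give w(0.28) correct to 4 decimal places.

Heun: k1 = f(s_n, w_n); k2 = f(s_n + h, w_n + h·k1); w_{n+1} = w_n + (h/2)·(k1 + k2).
s=0.000000, w=-0.480000:
  k1 = f(0.000000, -0.480000) = 0.931200
  k2 = f(0.280000, -0.219264) = 0.701728
  w ← -0.480000 + (0.28/2)·(0.931200 + 0.701728) = -0.251390
w(0.28) ≈ -0.2514

-0.2514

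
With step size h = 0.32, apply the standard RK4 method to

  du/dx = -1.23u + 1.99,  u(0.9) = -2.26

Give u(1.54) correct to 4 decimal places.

-0.1474

RK4: k1 = f(x_n, u_n); k2 = f(x_n + h/2, u_n + (h/2)·k1); k3 = f(x_n + h/2, u_n + (h/2)·k2); k4 = f(x_n + h, u_n + h·k3); u_{n+1} = u_n + (h/6)·(k1 + 2k2 + 2k3 + k4).
x=0.900000, u=-2.260000:
  k1 = f(0.900000, -2.260000) = 4.769800
  k2 = f(1.060000, -1.496832) = 3.831103
  k3 = f(1.060000, -1.647023) = 4.015839
  k4 = f(1.220000, -0.974932) = 3.189166
  u ← -2.260000 + (0.32/6)·(k1 + 2k2 + 2k3 + k4) = -0.998515
x=1.220000, u=-0.998515:
  k1 = f(1.220000, -0.998515) = 3.218173
  k2 = f(1.380000, -0.483607) = 2.584837
  k3 = f(1.380000, -0.584941) = 2.709477
  k4 = f(1.540000, -0.131482) = 2.151723
  u ← -0.998515 + (0.32/6)·(k1 + 2k2 + 2k3 + k4) = -0.147393
u(1.54) ≈ -0.1474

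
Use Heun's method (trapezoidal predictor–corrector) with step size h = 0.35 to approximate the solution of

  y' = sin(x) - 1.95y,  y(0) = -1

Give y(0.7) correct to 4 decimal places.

-0.1381

Heun: k1 = f(x_n, y_n); k2 = f(x_n + h, y_n + h·k1); y_{n+1} = y_n + (h/2)·(k1 + k2).
x=0.000000, y=-1.000000:
  k1 = f(0.000000, -1.000000) = 1.950000
  k2 = f(0.350000, -0.317500) = 0.962023
  y ← -1.000000 + (0.35/2)·(1.950000 + 0.962023) = -0.490396
x=0.350000, y=-0.490396:
  k1 = f(0.350000, -0.490396) = 1.299170
  k2 = f(0.700000, -0.035687) = 0.713806
  y ← -0.490396 + (0.35/2)·(1.299170 + 0.713806) = -0.138125
y(0.7) ≈ -0.1381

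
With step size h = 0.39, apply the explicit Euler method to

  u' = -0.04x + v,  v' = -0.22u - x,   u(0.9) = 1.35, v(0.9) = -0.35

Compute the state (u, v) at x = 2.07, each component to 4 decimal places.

0.2797, -2.1519

Euler on (u,v): u_{n+1} = u_n + h·u', v_{n+1} = v_n + h·v'.
0.900000: (1.350000, -0.350000); f=(-0.386000, -1.197000) → (1.199460, -0.816830)
1.290000: (1.199460, -0.816830); f=(-0.868430, -1.553881) → (0.860772, -1.422844)
1.680000: (0.860772, -1.422844); f=(-1.490044, -1.869370) → (0.279655, -2.151898)
(u(2.07), v(2.07)) ≈ (0.2797, -2.1519)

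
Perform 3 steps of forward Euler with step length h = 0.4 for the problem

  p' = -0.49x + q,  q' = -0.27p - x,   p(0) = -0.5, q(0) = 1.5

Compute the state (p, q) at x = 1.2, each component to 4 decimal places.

Euler on (p,q): p_{n+1} = p_n + h·p', q_{n+1} = q_n + h·q'.
0.000000: (-0.500000, 1.500000); f=(1.500000, 0.135000) → (0.100000, 1.554000)
0.400000: (0.100000, 1.554000); f=(1.358000, -0.427000) → (0.643200, 1.383200)
0.800000: (0.643200, 1.383200); f=(0.991200, -0.973664) → (1.039680, 0.993734)
(p(1.2), q(1.2)) ≈ (1.0397, 0.9937)

1.0397, 0.9937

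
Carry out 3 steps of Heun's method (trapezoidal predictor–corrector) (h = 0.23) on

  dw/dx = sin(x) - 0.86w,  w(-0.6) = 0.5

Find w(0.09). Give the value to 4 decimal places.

Heun: k1 = f(x_n, w_n); k2 = f(x_n + h, w_n + h·k1); w_{n+1} = w_n + (h/2)·(k1 + k2).
x=-0.600000, w=0.500000:
  k1 = f(-0.600000, 0.500000) = -0.994642
  k2 = f(-0.370000, 0.271232) = -0.594875
  w ← 0.500000 + (0.23/2)·(-0.994642 + (-0.594875)) = 0.317205
x=-0.370000, w=0.317205:
  k1 = f(-0.370000, 0.317205) = -0.634412
  k2 = f(-0.140000, 0.171291) = -0.286853
  w ← 0.317205 + (0.23/2)·(-0.634412 + (-0.286853)) = 0.211260
x=-0.140000, w=0.211260:
  k1 = f(-0.140000, 0.211260) = -0.321227
  k2 = f(0.090000, 0.137378) = -0.028266
  w ← 0.211260 + (0.23/2)·(-0.321227 + (-0.028266)) = 0.171068
w(0.09) ≈ 0.1711

0.1711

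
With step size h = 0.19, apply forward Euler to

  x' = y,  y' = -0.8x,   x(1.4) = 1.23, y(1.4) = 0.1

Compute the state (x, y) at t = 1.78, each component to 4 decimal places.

1.2325, -0.2768

Euler on (x,y): x_{n+1} = x_n + h·x', y_{n+1} = y_n + h·y'.
1.400000: (1.230000, 0.100000); f=(0.100000, -0.984000) → (1.249000, -0.086960)
1.590000: (1.249000, -0.086960); f=(-0.086960, -0.999200) → (1.232478, -0.276808)
(x(1.78), y(1.78)) ≈ (1.2325, -0.2768)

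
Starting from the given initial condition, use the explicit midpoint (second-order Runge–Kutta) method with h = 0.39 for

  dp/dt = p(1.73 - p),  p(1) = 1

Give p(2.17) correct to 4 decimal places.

1.5706

Midpoint: k1 = f(t_n, p_n); k2 = f(t_n + h/2, p_n + (h/2)·k1); p_{n+1} = p_n + h·k2.
t=1.000000, p=1.000000:
  k1 = f(1.000000, 1.000000) = 0.730000
  k2 = f(1.195000, 1.142350) = 0.671302
  p ← 1.000000 + 0.39·0.671302 = 1.261808
t=1.390000, p=1.261808:
  k1 = f(1.390000, 1.261808) = 0.590769
  k2 = f(1.585000, 1.377008) = 0.486073
  p ← 1.261808 + 0.39·0.486073 = 1.451376
t=1.780000, p=1.451376:
  k1 = f(1.780000, 1.451376) = 0.404388
  k2 = f(1.975000, 1.530232) = 0.305691
  p ← 1.451376 + 0.39·0.305691 = 1.570596
p(2.17) ≈ 1.5706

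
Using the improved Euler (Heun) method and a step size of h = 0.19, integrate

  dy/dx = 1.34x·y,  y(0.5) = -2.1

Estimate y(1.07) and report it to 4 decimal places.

-3.8077

Heun: k1 = f(x_n, y_n); k2 = f(x_n + h, y_n + h·k1); y_{n+1} = y_n + (h/2)·(k1 + k2).
x=0.500000, y=-2.100000:
  k1 = f(0.500000, -2.100000) = -1.407000
  k2 = f(0.690000, -2.367330) = -2.188833
  y ← -2.100000 + (0.19/2)·(-1.407000 + (-2.188833)) = -2.441604
x=0.690000, y=-2.441604:
  k1 = f(0.690000, -2.441604) = -2.257507
  k2 = f(0.880000, -2.870531) = -3.384930
  y ← -2.441604 + (0.19/2)·(-2.257507 + (-3.384930)) = -2.977636
x=0.880000, y=-2.977636:
  k1 = f(0.880000, -2.977636) = -3.511228
  k2 = f(1.070000, -3.644769) = -5.225870
  y ← -2.977636 + (0.19/2)·(-3.511228 + (-5.225870)) = -3.807660
y(1.07) ≈ -3.8077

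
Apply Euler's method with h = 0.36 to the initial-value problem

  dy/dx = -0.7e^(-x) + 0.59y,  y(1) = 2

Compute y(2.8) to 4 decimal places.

4.7971

Euler: y_{n+1} = y_n + h·f(x_n, y_n).
x=1.000000, y=2.000000: f=0.922484 → y ← 2.000000 + 0.36·0.922484 = 2.332094
x=1.360000, y=2.332094: f=1.196273 → y ← 2.332094 + 0.36·1.196273 = 2.762753
x=1.720000, y=2.762753: f=1.504678 → y ← 2.762753 + 0.36·1.504678 = 3.304437
x=2.080000, y=3.304437: f=1.862167 → y ← 3.304437 + 0.36·1.862167 = 3.974817
x=2.440000, y=3.974817: f=2.284129 → y ← 3.974817 + 0.36·2.284129 = 4.797103
y(2.8) ≈ 4.7971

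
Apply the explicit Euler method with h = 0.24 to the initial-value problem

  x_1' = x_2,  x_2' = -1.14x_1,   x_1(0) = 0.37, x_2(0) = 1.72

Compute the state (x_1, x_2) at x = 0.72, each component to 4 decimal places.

Euler on (x_1,x_2): x_1_{n+1} = x_1_n + h·x_1', x_2_{n+1} = x_2_n + h·x_2'.
0.000000: (0.370000, 1.720000); f=(1.720000, -0.421800) → (0.782800, 1.618768)
0.240000: (0.782800, 1.618768); f=(1.618768, -0.892392) → (1.171304, 1.404594)
0.480000: (1.171304, 1.404594); f=(1.404594, -1.335287) → (1.508407, 1.084125)
(x_1(0.72), x_2(0.72)) ≈ (1.5084, 1.0841)

1.5084, 1.0841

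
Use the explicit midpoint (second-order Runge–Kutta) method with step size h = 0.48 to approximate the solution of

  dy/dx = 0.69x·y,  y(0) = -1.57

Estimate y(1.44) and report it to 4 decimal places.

-3.1127

Midpoint: k1 = f(x_n, y_n); k2 = f(x_n + h/2, y_n + (h/2)·k1); y_{n+1} = y_n + h·k2.
x=0.000000, y=-1.570000:
  k1 = f(0.000000, -1.570000) = 0.000000
  k2 = f(0.240000, -1.570000) = -0.259992
  y ← -1.570000 + 0.48·(-0.259992) = -1.694796
x=0.480000, y=-1.694796:
  k1 = f(0.480000, -1.694796) = -0.561316
  k2 = f(0.720000, -1.829512) = -0.908902
  y ← -1.694796 + 0.48·(-0.908902) = -2.131069
x=0.960000, y=-2.131069:
  k1 = f(0.960000, -2.131069) = -1.411620
  k2 = f(1.200000, -2.469858) = -2.045042
  y ← -2.131069 + 0.48·(-2.045042) = -3.112689
y(1.44) ≈ -3.1127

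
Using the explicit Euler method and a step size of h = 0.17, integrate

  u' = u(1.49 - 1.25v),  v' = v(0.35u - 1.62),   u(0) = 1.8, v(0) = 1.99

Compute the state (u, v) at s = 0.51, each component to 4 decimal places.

Euler on (u,v): u_{n+1} = u_n + h·u', v_{n+1} = v_n + h·v'.
0.000000: (1.800000, 1.990000); f=(-1.795500, -1.970100) → (1.494765, 1.655083)
0.170000: (1.494765, 1.655083); f=(-0.865250, -1.815348) → (1.347672, 1.346474)
0.340000: (1.347672, 1.346474); f=(-0.260225, -1.546176) → (1.303434, 1.083624)
(u(0.51), v(0.51)) ≈ (1.3034, 1.0836)

1.3034, 1.0836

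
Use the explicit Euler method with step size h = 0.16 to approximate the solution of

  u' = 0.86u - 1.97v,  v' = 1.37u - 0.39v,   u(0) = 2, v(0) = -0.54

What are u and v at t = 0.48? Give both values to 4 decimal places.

3.0401, 1.0574

Euler on (u,v): u_{n+1} = u_n + h·u', v_{n+1} = v_n + h·v'.
0.000000: (2.000000, -0.540000); f=(2.783800, 2.950600) → (2.445408, -0.067904)
0.160000: (2.445408, -0.067904); f=(2.236822, 3.376692) → (2.803299, 0.472367)
0.320000: (2.803299, 0.472367); f=(1.480275, 3.656297) → (3.040144, 1.057374)
(u(0.48), v(0.48)) ≈ (3.0401, 1.0574)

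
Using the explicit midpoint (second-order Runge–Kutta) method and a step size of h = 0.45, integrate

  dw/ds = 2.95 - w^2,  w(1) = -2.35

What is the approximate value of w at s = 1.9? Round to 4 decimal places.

-44.8779

Midpoint: k1 = f(s_n, w_n); k2 = f(s_n + h/2, w_n + (h/2)·k1); w_{n+1} = w_n + h·k2.
s=1.000000, w=-2.350000:
  k1 = f(1.000000, -2.350000) = -2.572500
  k2 = f(1.225000, -2.928813) = -5.627943
  w ← -2.350000 + 0.45·(-5.627943) = -4.882574
s=1.450000, w=-4.882574:
  k1 = f(1.450000, -4.882574) = -20.889531
  k2 = f(1.675000, -9.582719) = -88.878496
  w ← -4.882574 + 0.45·(-88.878496) = -44.877898
w(1.9) ≈ -44.8779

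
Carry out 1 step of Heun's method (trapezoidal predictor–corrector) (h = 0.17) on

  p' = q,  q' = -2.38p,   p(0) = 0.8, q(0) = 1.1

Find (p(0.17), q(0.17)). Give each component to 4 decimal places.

Heun on (p,q): k1 = f(x_n, state_n); k2 = f(x_n + h, state_n + h·k1); state_{n+1} = state_n + (h/2)·(k1 + k2).
0.000000: (0.800000, 1.100000)
  k1 = (1.100000, -1.904000)
  predictor → (0.987000, 0.776320)
  k2 = (0.776320, -2.349060)
  → (0.959487, 0.738490)
(p(0.17), q(0.17)) ≈ (0.9595, 0.7385)

0.9595, 0.7385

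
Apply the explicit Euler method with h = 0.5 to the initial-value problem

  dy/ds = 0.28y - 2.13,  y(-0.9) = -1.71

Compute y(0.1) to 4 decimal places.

-4.5014

Euler: y_{n+1} = y_n + h·f(s_n, y_n).
s=-0.900000, y=-1.710000: f=-2.608800 → y ← -1.710000 + 0.5·(-2.608800) = -3.014400
s=-0.400000, y=-3.014400: f=-2.974032 → y ← -3.014400 + 0.5·(-2.974032) = -4.501416
y(0.1) ≈ -4.5014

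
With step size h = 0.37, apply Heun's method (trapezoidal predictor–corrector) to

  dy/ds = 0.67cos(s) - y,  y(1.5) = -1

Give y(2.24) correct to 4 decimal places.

-0.6094

Heun: k1 = f(s_n, y_n); k2 = f(s_n + h, y_n + h·k1); y_{n+1} = y_n + (h/2)·(k1 + k2).
s=1.500000, y=-1.000000:
  k1 = f(1.500000, -1.000000) = 1.047394
  k2 = f(1.870000, -0.612464) = 0.414975
  y ← -1.000000 + (0.37/2)·(1.047394 + 0.414975) = -0.729462
s=1.870000, y=-0.729462:
  k1 = f(1.870000, -0.729462) = 0.531973
  k2 = f(2.240000, -0.532632) = 0.116989
  y ← -0.729462 + (0.37/2)·(0.531973 + 0.116989) = -0.609404
y(2.24) ≈ -0.6094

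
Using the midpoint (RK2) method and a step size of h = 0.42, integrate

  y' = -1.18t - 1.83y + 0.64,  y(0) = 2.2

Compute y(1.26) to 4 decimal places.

0.1086

Midpoint: k1 = f(t_n, y_n); k2 = f(t_n + h/2, y_n + (h/2)·k1); y_{n+1} = y_n + h·k2.
t=0.000000, y=2.200000:
  k1 = f(0.000000, 2.200000) = -3.386000
  k2 = f(0.210000, 1.488940) = -2.332560
  y ← 2.200000 + 0.42·(-2.332560) = 1.220325
t=0.420000, y=1.220325:
  k1 = f(0.420000, 1.220325) = -2.088794
  k2 = f(0.630000, 0.781678) = -1.533871
  y ← 1.220325 + 0.42·(-1.533871) = 0.576099
t=0.840000, y=0.576099:
  k1 = f(0.840000, 0.576099) = -1.405461
  k2 = f(1.050000, 0.280952) = -1.113143
  y ← 0.576099 + 0.42·(-1.113143) = 0.108579
y(1.26) ≈ 0.1086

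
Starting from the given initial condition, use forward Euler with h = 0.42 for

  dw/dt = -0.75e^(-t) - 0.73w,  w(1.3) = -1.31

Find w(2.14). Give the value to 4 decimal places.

-0.7458

Euler: w_{n+1} = w_n + h·f(t_n, w_n).
t=1.300000, w=-1.310000: f=0.751901 → w ← -1.310000 + 0.42·0.751901 = -0.994202
t=1.720000, w=-0.994202: f=0.591467 → w ← -0.994202 + 0.42·0.591467 = -0.745785
w(2.14) ≈ -0.7458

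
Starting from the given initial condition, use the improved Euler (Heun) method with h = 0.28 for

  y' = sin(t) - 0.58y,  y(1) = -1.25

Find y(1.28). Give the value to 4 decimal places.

-0.8307

Heun: k1 = f(t_n, y_n); k2 = f(t_n + h, y_n + h·k1); y_{n+1} = y_n + (h/2)·(k1 + k2).
t=1.000000, y=-1.250000:
  k1 = f(1.000000, -1.250000) = 1.566471
  k2 = f(1.280000, -0.811388) = 1.428621
  y ← -1.250000 + (0.28/2)·(1.566471 + 1.428621) = -0.830687
y(1.28) ≈ -0.8307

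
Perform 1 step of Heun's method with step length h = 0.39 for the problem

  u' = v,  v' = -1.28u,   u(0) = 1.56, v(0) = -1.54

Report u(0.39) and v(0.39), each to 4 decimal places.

Heun on (u,v): k1 = f(t_n, state_n); k2 = f(t_n + h, state_n + h·k1); state_{n+1} = state_n + (h/2)·(k1 + k2).
0.000000: (1.560000, -1.540000)
  k1 = (-1.540000, -1.996800)
  predictor → (0.959400, -2.318752)
  k2 = (-2.318752, -1.228032)
  → (0.807543, -2.168842)
(u(0.39), v(0.39)) ≈ (0.8075, -2.1688)

0.8075, -2.1688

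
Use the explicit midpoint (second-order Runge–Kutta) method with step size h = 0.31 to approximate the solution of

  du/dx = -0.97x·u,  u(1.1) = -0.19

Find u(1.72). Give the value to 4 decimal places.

-0.0819

Midpoint: k1 = f(x_n, u_n); k2 = f(x_n + h/2, u_n + (h/2)·k1); u_{n+1} = u_n + h·k2.
x=1.100000, u=-0.190000:
  k1 = f(1.100000, -0.190000) = 0.202730
  k2 = f(1.255000, -0.158577) = 0.193044
  u ← -0.190000 + 0.31·0.193044 = -0.130157
x=1.410000, u=-0.130157:
  k1 = f(1.410000, -0.130157) = 0.178015
  k2 = f(1.565000, -0.102564) = 0.155698
  u ← -0.130157 + 0.31·0.155698 = -0.081890
u(1.72) ≈ -0.0819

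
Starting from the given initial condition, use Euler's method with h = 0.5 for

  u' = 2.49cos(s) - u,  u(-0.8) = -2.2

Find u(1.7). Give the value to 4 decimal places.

Euler: u_{n+1} = u_n + h·f(s_n, u_n).
s=-0.800000, u=-2.200000: f=3.934800 → u ← -2.200000 + 0.5·3.934800 = -0.232600
s=-0.300000, u=-0.232600: f=2.611388 → u ← -0.232600 + 0.5·2.611388 = 1.073094
s=0.200000, u=1.073094: f=1.367272 → u ← 1.073094 + 0.5·1.367272 = 1.756730
s=0.700000, u=1.756730: f=0.147727 → u ← 1.756730 + 0.5·0.147727 = 1.830593
s=1.200000, u=1.830593: f=-0.928323 → u ← 1.830593 + 0.5·(-0.928323) = 1.366432
u(1.7) ≈ 1.3664

1.3664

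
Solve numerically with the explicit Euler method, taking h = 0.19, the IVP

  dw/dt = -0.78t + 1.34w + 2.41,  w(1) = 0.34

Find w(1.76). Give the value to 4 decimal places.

Euler: w_{n+1} = w_n + h·f(t_n, w_n).
t=1.000000, w=0.340000: f=2.085600 → w ← 0.340000 + 0.19·2.085600 = 0.736264
t=1.190000, w=0.736264: f=2.468394 → w ← 0.736264 + 0.19·2.468394 = 1.205259
t=1.380000, w=1.205259: f=2.948647 → w ← 1.205259 + 0.19·2.948647 = 1.765502
t=1.570000, w=1.765502: f=3.551172 → w ← 1.765502 + 0.19·3.551172 = 2.440224
w(1.76) ≈ 2.4402

2.4402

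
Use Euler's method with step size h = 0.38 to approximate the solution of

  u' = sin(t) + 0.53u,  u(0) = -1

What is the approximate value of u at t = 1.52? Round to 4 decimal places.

-1.2201

Euler: u_{n+1} = u_n + h·f(t_n, u_n).
t=0.000000, u=-1.000000: f=-0.530000 → u ← -1.000000 + 0.38·(-0.530000) = -1.201400
t=0.380000, u=-1.201400: f=-0.265822 → u ← -1.201400 + 0.38·(-0.265822) = -1.302412
t=0.760000, u=-1.302412: f=-0.001357 → u ← -1.302412 + 0.38·(-0.001357) = -1.302928
t=1.140000, u=-1.302928: f=0.218082 → u ← -1.302928 + 0.38·0.218082 = -1.220057
u(1.52) ≈ -1.2201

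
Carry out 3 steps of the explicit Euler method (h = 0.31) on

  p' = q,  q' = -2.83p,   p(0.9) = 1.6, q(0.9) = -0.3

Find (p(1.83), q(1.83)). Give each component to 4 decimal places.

0.0409, -3.8845

Euler on (p,q): p_{n+1} = p_n + h·p', q_{n+1} = q_n + h·q'.
0.900000: (1.600000, -0.300000); f=(-0.300000, -4.528000) → (1.507000, -1.703680)
1.210000: (1.507000, -1.703680); f=(-1.703680, -4.264810) → (0.978859, -3.025771)
1.520000: (0.978859, -3.025771); f=(-3.025771, -2.770172) → (0.040870, -3.884524)
(p(1.83), q(1.83)) ≈ (0.0409, -3.8845)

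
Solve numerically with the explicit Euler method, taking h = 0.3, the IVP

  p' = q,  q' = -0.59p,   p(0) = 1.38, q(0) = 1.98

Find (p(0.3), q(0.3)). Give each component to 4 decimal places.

Euler on (p,q): p_{n+1} = p_n + h·p', q_{n+1} = q_n + h·q'.
0.000000: (1.380000, 1.980000); f=(1.980000, -0.814200) → (1.974000, 1.735740)
(p(0.3), q(0.3)) ≈ (1.9740, 1.7357)

1.9740, 1.7357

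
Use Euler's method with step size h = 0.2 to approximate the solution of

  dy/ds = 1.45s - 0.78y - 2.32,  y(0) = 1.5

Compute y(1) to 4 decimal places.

-0.5618

Euler: y_{n+1} = y_n + h·f(s_n, y_n).
s=0.000000, y=1.500000: f=-3.490000 → y ← 1.500000 + 0.2·(-3.490000) = 0.802000
s=0.200000, y=0.802000: f=-2.655560 → y ← 0.802000 + 0.2·(-2.655560) = 0.270888
s=0.400000, y=0.270888: f=-1.951293 → y ← 0.270888 + 0.2·(-1.951293) = -0.119371
s=0.600000, y=-0.119371: f=-1.356891 → y ← -0.119371 + 0.2·(-1.356891) = -0.390749
s=0.800000, y=-0.390749: f=-0.855216 → y ← -0.390749 + 0.2·(-0.855216) = -0.561792
y(1) ≈ -0.5618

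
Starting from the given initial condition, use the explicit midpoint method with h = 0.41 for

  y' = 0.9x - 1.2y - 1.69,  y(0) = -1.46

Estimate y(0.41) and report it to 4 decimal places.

-1.3652

Midpoint: k1 = f(x_n, y_n); k2 = f(x_n + h/2, y_n + (h/2)·k1); y_{n+1} = y_n + h·k2.
x=0.000000, y=-1.460000:
  k1 = f(0.000000, -1.460000) = 0.062000
  k2 = f(0.205000, -1.447290) = 0.231248
  y ← -1.460000 + 0.41·0.231248 = -1.365188
y(0.41) ≈ -1.3652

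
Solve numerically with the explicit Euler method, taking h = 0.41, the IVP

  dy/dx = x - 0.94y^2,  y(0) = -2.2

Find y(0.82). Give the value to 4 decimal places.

Euler: y_{n+1} = y_n + h·f(x_n, y_n).
x=0.000000, y=-2.200000: f=-4.549600 → y ← -2.200000 + 0.41·(-4.549600) = -4.065336
x=0.410000, y=-4.065336: f=-15.125339 → y ← -4.065336 + 0.41·(-15.125339) = -10.266725
y(0.82) ≈ -10.2667

-10.2667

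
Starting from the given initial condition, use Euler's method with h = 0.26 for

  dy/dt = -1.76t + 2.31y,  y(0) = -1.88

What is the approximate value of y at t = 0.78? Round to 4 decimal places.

Euler: y_{n+1} = y_n + h·f(t_n, y_n).
t=0.000000, y=-1.880000: f=-4.342800 → y ← -1.880000 + 0.26·(-4.342800) = -3.009128
t=0.260000, y=-3.009128: f=-7.408686 → y ← -3.009128 + 0.26·(-7.408686) = -4.935386
t=0.520000, y=-4.935386: f=-12.315942 → y ← -4.935386 + 0.26·(-12.315942) = -8.137531
y(0.78) ≈ -8.1375

-8.1375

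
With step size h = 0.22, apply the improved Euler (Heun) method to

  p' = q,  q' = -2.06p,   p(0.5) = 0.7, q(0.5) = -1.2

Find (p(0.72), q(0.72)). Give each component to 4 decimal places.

0.4011, -1.4574

Heun on (p,q): k1 = f(s_n, state_n); k2 = f(s_n + h, state_n + h·k1); state_{n+1} = state_n + (h/2)·(k1 + k2).
0.500000: (0.700000, -1.200000)
  k1 = (-1.200000, -1.442000)
  predictor → (0.436000, -1.517240)
  k2 = (-1.517240, -0.898160)
  → (0.401104, -1.457418)
(p(0.72), q(0.72)) ≈ (0.4011, -1.4574)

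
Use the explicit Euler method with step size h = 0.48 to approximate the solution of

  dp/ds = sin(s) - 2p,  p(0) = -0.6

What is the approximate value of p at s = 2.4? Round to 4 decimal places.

0.4707

Euler: p_{n+1} = p_n + h·f(s_n, p_n).
s=0.000000, p=-0.600000: f=1.200000 → p ← -0.600000 + 0.48·1.200000 = -0.024000
s=0.480000, p=-0.024000: f=0.509779 → p ← -0.024000 + 0.48·0.509779 = 0.220694
s=0.960000, p=0.220694: f=0.377804 → p ← 0.220694 + 0.48·0.377804 = 0.402040
s=1.440000, p=0.402040: f=0.187379 → p ← 0.402040 + 0.48·0.187379 = 0.491982
s=1.920000, p=0.491982: f=-0.044318 → p ← 0.491982 + 0.48·(-0.044318) = 0.470709
p(2.4) ≈ 0.4707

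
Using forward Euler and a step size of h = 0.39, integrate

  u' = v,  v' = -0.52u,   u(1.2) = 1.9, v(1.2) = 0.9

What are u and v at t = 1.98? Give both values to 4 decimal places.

Euler on (u,v): u_{n+1} = u_n + h·u', v_{n+1} = v_n + h·v'.
1.200000: (1.900000, 0.900000); f=(0.900000, -0.988000) → (2.251000, 0.514680)
1.590000: (2.251000, 0.514680); f=(0.514680, -1.170520) → (2.451725, 0.058177)
(u(1.98), v(1.98)) ≈ (2.4517, 0.0582)

2.4517, 0.0582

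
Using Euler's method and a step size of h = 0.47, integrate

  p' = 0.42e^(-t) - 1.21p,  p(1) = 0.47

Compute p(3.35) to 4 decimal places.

0.0372

Euler: p_{n+1} = p_n + h·f(t_n, p_n).
t=1.000000, p=0.470000: f=-0.414191 → p ← 0.470000 + 0.47·(-0.414191) = 0.275330
t=1.470000, p=0.275330: f=-0.236581 → p ← 0.275330 + 0.47·(-0.236581) = 0.164137
t=1.940000, p=0.164137: f=-0.138250 → p ← 0.164137 + 0.47·(-0.138250) = 0.099160
t=2.410000, p=0.099160: f=-0.082261 → p ← 0.099160 + 0.47·(-0.082261) = 0.060497
t=2.880000, p=0.060497: f=-0.049625 → p ← 0.060497 + 0.47·(-0.049625) = 0.037173
p(3.35) ≈ 0.0372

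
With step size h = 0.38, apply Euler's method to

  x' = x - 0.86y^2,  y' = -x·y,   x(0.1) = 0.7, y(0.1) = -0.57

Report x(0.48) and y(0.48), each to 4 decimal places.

Euler on (x,y): x_{n+1} = x_n + h·x', y_{n+1} = y_n + h·y'.
0.100000: (0.700000, -0.570000); f=(0.420586, 0.399000) → (0.859823, -0.418380)
(x(0.48), y(0.48)) ≈ (0.8598, -0.4184)

0.8598, -0.4184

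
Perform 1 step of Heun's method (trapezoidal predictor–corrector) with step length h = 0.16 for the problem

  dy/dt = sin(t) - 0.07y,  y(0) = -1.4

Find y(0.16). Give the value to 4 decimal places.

-1.3717

Heun: k1 = f(t_n, y_n); k2 = f(t_n + h, y_n + h·k1); y_{n+1} = y_n + (h/2)·(k1 + k2).
t=0.000000, y=-1.400000:
  k1 = f(0.000000, -1.400000) = 0.098000
  k2 = f(0.160000, -1.384320) = 0.256221
  y ← -1.400000 + (0.16/2)·(0.098000 + 0.256221) = -1.371662
y(0.16) ≈ -1.3717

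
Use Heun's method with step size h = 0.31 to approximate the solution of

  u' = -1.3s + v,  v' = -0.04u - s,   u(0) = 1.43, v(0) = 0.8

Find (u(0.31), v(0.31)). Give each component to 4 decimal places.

1.6128, 0.7327

Heun on (u,v): k1 = f(s_n, state_n); k2 = f(s_n + h, state_n + h·k1); state_{n+1} = state_n + (h/2)·(k1 + k2).
0.000000: (1.430000, 0.800000)
  k1 = (0.800000, -0.057200)
  predictor → (1.678000, 0.782268)
  k2 = (0.379268, -0.377120)
  → (1.612787, 0.732680)
(u(0.31), v(0.31)) ≈ (1.6128, 0.7327)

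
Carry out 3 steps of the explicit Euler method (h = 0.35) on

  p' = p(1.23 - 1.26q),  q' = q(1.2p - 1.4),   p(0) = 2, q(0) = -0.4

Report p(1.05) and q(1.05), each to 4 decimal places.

Euler on (p,q): p_{n+1} = p_n + h·p', q_{n+1} = q_n + h·q'.
0.000000: (2.000000, -0.400000); f=(3.468000, -0.400000) → (3.213800, -0.540000)
0.350000: (3.213800, -0.540000); f=(6.139644, -1.326542) → (5.362675, -1.004290)
0.700000: (5.362675, -1.004290); f=(13.382048, -5.056811) → (10.046392, -2.774174)
(p(1.05), q(1.05)) ≈ (10.0464, -2.7742)

10.0464, -2.7742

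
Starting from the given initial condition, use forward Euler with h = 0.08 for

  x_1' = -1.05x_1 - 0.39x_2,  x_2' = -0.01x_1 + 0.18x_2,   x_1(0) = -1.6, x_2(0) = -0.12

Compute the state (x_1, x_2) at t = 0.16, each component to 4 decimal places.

-1.3353, -0.1210

Euler on (x_1,x_2): x_1_{n+1} = x_1_n + h·x_1', x_2_{n+1} = x_2_n + h·x_2'.
0.000000: (-1.600000, -0.120000); f=(1.726800, -0.005600) → (-1.461856, -0.120448)
0.080000: (-1.461856, -0.120448); f=(1.581924, -0.007062) → (-1.335302, -0.121013)
(x_1(0.16), x_2(0.16)) ≈ (-1.3353, -0.1210)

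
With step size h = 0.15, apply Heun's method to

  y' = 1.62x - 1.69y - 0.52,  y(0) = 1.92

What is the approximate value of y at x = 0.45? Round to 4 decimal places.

0.8758

Heun: k1 = f(x_n, y_n); k2 = f(x_n + h, y_n + h·k1); y_{n+1} = y_n + (h/2)·(k1 + k2).
x=0.000000, y=1.920000:
  k1 = f(0.000000, 1.920000) = -3.764800
  k2 = f(0.150000, 1.355280) = -2.567423
  y ← 1.920000 + (0.15/2)·(-3.764800 + (-2.567423)) = 1.445083
x=0.150000, y=1.445083:
  k1 = f(0.150000, 1.445083) = -2.719191
  k2 = f(0.300000, 1.037205) = -1.786876
  y ← 1.445083 + (0.15/2)·(-2.719191 + (-1.786876)) = 1.107128
x=0.300000, y=1.107128:
  k1 = f(0.300000, 1.107128) = -1.905047
  k2 = f(0.450000, 0.821371) = -1.179117
  y ← 1.107128 + (0.15/2)·(-1.905047 + (-1.179117)) = 0.875816
y(0.45) ≈ 0.8758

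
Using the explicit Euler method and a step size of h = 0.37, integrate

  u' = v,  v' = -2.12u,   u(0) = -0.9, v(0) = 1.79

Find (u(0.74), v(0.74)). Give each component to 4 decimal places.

Euler on (u,v): u_{n+1} = u_n + h·u', v_{n+1} = v_n + h·v'.
0.000000: (-0.900000, 1.790000); f=(1.790000, 1.908000) → (-0.237700, 2.495960)
0.370000: (-0.237700, 2.495960); f=(2.495960, 0.503924) → (0.685805, 2.682412)
(u(0.74), v(0.74)) ≈ (0.6858, 2.6824)

0.6858, 2.6824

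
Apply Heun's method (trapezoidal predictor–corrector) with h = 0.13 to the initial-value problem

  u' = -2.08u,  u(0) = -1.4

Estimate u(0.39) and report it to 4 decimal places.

-0.6296

Heun: k1 = f(x_n, u_n); k2 = f(x_n + h, u_n + h·k1); u_{n+1} = u_n + (h/2)·(k1 + k2).
x=0.000000, u=-1.400000:
  k1 = f(0.000000, -1.400000) = 2.912000
  k2 = f(0.130000, -1.021440) = 2.124595
  u ← -1.400000 + (0.13/2)·(2.912000 + 2.124595) = -1.072621
x=0.130000, u=-1.072621:
  k1 = f(0.130000, -1.072621) = 2.231052
  k2 = f(0.260000, -0.782585) = 1.627776
  u ← -1.072621 + (0.13/2)·(2.231052 + 1.627776) = -0.821797
x=0.260000, u=-0.821797:
  k1 = f(0.260000, -0.821797) = 1.709339
  k2 = f(0.390000, -0.599583) = 1.247134
  u ← -0.821797 + (0.13/2)·(1.709339 + 1.247134) = -0.629627
u(0.39) ≈ -0.6296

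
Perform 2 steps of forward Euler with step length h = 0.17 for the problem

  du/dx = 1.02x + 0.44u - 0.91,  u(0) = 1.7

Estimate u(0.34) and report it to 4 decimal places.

1.6723

Euler: u_{n+1} = u_n + h·f(x_n, u_n).
x=0.000000, u=1.700000: f=-0.162000 → u ← 1.700000 + 0.17·(-0.162000) = 1.672460
x=0.170000, u=1.672460: f=-0.000718 → u ← 1.672460 + 0.17·(-0.000718) = 1.672338
u(0.34) ≈ 1.6723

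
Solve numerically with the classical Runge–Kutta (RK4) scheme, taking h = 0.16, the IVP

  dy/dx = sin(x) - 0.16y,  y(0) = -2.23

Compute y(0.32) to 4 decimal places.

-2.0688

RK4: k1 = f(x_n, y_n); k2 = f(x_n + h/2, y_n + (h/2)·k1); k3 = f(x_n + h/2, y_n + (h/2)·k2); k4 = f(x_n + h, y_n + h·k3); y_{n+1} = y_n + (h/6)·(k1 + 2k2 + 2k3 + k4).
x=0.000000, y=-2.230000:
  k1 = f(0.000000, -2.230000) = 0.356800
  k2 = f(0.080000, -2.201456) = 0.432148
  k3 = f(0.080000, -2.195428) = 0.431183
  k4 = f(0.160000, -2.161011) = 0.505080
  y ← -2.230000 + (0.16/6)·(k1 + 2k2 + 2k3 + k4) = -2.160972
x=0.160000, y=-2.160972:
  k1 = f(0.160000, -2.160972) = 0.505074
  k2 = f(0.240000, -2.120566) = 0.576993
  k3 = f(0.240000, -2.114813) = 0.576073
  k4 = f(0.320000, -2.068801) = 0.645575
  y ← -2.160972 + (0.16/6)·(k1 + 2k2 + 2k3 + k4) = -2.068791
y(0.32) ≈ -2.0688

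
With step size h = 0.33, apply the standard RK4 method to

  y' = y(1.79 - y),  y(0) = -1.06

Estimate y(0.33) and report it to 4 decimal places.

-3.5609

RK4: k1 = f(t_n, y_n); k2 = f(t_n + h/2, y_n + (h/2)·k1); k3 = f(t_n + h/2, y_n + (h/2)·k2); k4 = f(t_n + h, y_n + h·k3); y_{n+1} = y_n + (h/6)·(k1 + 2k2 + 2k3 + k4).
t=0.000000, y=-1.060000:
  k1 = f(0.000000, -1.060000) = -3.021000
  k2 = f(0.165000, -1.558465) = -5.218466
  k3 = f(0.165000, -1.921047) = -7.129095
  k4 = f(0.330000, -3.412601) = -17.754403
  y ← -1.060000 + (0.33/6)·(k1 + 2k2 + 2k3 + k4) = -3.560879
y(0.33) ≈ -3.5609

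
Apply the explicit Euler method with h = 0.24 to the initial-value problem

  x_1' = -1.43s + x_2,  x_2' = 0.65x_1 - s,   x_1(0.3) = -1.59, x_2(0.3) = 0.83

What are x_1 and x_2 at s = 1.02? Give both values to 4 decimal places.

-1.7890, -0.2827

Euler on (x_1,x_2): x_1_{n+1} = x_1_n + h·x_1', x_2_{n+1} = x_2_n + h·x_2'.
0.300000: (-1.590000, 0.830000); f=(0.401000, -1.333500) → (-1.493760, 0.509960)
0.540000: (-1.493760, 0.509960); f=(-0.262240, -1.510944) → (-1.556698, 0.147333)
0.780000: (-1.556698, 0.147333); f=(-0.968067, -1.791853) → (-1.789034, -0.282711)
(x_1(1.02), x_2(1.02)) ≈ (-1.7890, -0.2827)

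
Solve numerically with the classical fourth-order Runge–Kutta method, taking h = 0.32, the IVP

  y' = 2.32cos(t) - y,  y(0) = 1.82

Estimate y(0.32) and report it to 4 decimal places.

RK4: k1 = f(t_n, y_n); k2 = f(t_n + h/2, y_n + (h/2)·k1); k3 = f(t_n + h/2, y_n + (h/2)·k2); k4 = f(t_n + h, y_n + h·k3); y_{n+1} = y_n + (h/6)·(k1 + 2k2 + 2k3 + k4).
t=0.000000, y=1.820000:
  k1 = f(0.000000, 1.820000) = 0.500000
  k2 = f(0.160000, 1.900000) = 0.390367
  k3 = f(0.160000, 1.882459) = 0.407909
  k4 = f(0.320000, 1.950531) = 0.251695
  y ← 1.820000 + (0.32/6)·(k1 + 2k2 + 2k3 + k4) = 1.945240
y(0.32) ≈ 1.9452

1.9452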